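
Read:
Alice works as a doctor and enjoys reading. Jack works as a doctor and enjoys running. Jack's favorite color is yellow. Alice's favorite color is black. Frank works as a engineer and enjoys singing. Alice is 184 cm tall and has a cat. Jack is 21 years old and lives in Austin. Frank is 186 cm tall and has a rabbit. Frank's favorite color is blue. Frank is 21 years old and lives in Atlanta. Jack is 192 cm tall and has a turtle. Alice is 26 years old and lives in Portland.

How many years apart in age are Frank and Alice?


21 vs 26, diff = 5

5


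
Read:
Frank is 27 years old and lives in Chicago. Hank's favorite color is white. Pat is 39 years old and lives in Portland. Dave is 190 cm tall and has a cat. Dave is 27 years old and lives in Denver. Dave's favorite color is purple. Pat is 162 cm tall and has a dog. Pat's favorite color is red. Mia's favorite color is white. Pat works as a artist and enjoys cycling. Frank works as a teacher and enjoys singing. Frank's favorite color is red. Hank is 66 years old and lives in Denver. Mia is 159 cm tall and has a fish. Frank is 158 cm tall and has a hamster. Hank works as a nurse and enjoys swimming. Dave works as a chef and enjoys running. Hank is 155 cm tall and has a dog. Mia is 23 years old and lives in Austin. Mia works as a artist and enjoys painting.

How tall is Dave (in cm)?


Dave is 190 cm tall

190


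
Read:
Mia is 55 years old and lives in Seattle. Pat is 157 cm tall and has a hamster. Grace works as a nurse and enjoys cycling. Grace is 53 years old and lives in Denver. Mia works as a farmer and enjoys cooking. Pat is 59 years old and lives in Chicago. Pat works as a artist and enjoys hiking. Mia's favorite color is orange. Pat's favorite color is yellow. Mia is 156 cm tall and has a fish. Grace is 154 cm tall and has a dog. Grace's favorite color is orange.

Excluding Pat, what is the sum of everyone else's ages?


Sum (excluding Pat): 108

108


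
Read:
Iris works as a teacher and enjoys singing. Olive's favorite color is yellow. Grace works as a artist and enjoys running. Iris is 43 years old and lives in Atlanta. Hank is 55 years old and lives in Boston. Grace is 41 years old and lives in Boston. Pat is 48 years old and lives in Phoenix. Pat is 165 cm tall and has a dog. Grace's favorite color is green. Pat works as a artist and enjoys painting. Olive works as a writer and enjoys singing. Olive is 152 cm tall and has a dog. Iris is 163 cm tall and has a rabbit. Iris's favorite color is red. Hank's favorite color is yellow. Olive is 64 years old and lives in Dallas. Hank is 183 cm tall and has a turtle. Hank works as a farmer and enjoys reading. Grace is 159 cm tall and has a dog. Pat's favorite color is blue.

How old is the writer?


The writer is Olive, age 64

64


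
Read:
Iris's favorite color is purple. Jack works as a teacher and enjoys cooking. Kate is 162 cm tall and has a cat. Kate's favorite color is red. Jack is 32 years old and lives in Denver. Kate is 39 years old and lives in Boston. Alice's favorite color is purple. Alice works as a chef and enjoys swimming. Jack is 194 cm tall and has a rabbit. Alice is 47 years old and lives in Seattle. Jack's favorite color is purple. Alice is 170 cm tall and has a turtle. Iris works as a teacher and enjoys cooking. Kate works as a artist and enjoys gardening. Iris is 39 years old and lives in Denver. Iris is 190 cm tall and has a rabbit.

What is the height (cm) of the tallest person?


Tallest: Jack at 194 cm

194


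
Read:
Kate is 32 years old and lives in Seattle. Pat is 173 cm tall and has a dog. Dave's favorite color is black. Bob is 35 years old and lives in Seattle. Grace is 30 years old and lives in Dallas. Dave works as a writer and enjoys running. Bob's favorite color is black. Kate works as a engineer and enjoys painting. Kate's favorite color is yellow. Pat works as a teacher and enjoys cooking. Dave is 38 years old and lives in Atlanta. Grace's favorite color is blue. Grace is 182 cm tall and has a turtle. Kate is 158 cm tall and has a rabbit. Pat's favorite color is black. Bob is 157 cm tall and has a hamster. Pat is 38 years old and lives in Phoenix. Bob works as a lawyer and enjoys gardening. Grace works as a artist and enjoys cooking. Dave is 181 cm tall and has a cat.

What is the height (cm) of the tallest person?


Tallest: Grace at 182 cm

182


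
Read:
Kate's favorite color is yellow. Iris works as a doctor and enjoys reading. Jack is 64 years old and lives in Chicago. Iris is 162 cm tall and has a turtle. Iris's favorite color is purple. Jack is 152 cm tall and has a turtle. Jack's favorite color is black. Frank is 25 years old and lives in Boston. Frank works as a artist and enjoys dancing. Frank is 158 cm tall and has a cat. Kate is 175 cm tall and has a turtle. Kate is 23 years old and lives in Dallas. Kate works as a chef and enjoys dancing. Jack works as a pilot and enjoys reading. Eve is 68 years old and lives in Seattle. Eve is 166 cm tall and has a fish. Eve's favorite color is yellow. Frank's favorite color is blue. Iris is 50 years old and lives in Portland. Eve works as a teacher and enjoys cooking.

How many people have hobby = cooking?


Count: 1

1


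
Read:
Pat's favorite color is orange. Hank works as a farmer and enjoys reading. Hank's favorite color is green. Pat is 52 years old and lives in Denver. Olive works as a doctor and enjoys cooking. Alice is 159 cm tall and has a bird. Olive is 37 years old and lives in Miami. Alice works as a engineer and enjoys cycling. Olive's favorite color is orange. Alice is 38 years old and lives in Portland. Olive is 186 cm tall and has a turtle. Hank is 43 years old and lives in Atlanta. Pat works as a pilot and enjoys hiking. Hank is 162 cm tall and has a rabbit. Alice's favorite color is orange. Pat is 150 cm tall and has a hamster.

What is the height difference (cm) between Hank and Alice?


|162 - 159| = 3

3


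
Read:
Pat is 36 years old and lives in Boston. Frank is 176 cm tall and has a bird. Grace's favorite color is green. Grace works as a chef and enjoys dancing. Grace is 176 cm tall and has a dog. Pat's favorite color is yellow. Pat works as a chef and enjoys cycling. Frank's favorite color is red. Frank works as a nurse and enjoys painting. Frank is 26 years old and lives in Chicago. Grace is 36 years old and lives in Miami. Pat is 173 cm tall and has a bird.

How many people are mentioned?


People: Pat, Grace, Frank. Count = 3

3


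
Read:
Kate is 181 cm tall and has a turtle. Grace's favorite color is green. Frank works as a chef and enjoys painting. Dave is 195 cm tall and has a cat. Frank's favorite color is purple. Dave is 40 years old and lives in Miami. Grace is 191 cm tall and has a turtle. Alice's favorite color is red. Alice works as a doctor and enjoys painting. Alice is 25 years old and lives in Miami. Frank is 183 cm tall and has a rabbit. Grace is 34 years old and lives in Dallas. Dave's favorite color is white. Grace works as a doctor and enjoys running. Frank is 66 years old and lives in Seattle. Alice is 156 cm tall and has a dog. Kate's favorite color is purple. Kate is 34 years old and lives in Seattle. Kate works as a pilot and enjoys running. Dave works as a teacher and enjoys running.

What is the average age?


Sum=199, n=5, avg=39.8

39.8


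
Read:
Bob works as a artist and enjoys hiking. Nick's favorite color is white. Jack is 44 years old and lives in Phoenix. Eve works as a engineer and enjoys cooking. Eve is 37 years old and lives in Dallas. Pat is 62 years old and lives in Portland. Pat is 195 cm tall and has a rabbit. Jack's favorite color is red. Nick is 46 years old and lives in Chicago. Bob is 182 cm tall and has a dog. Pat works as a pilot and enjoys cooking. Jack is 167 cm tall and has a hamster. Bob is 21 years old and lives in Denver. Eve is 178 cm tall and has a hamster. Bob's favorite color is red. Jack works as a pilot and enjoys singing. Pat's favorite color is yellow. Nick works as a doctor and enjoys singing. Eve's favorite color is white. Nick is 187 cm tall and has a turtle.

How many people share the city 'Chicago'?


Count: 1

1


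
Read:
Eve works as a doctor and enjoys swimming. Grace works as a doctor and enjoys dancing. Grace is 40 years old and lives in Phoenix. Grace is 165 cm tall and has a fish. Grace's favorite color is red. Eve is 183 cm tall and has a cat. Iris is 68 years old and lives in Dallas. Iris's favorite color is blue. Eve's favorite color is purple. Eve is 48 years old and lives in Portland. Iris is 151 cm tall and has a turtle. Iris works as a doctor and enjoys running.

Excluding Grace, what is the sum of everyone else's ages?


Sum (excluding Grace): 116

116


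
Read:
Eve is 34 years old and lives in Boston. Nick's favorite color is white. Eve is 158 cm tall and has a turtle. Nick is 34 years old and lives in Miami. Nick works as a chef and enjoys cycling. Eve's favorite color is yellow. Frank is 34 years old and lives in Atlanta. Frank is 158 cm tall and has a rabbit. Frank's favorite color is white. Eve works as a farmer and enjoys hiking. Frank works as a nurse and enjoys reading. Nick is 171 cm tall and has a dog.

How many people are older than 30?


Filter: 3

3


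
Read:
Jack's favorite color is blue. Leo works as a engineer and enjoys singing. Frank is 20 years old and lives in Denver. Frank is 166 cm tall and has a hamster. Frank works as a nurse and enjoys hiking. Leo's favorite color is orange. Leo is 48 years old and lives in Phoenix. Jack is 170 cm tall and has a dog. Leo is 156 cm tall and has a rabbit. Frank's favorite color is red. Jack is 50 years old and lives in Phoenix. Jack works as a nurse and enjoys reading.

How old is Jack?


Jack is 50 years old

50


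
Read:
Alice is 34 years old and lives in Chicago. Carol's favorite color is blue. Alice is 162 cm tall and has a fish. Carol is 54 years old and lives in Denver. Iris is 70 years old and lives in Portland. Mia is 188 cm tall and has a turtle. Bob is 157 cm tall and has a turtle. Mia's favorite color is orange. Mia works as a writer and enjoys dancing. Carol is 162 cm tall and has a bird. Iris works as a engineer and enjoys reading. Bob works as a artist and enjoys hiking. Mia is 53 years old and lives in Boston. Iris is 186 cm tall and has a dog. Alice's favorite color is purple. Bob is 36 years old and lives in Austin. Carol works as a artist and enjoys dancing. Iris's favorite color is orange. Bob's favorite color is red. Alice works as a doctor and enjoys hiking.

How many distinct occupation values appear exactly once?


Unique occupation values: 3

3


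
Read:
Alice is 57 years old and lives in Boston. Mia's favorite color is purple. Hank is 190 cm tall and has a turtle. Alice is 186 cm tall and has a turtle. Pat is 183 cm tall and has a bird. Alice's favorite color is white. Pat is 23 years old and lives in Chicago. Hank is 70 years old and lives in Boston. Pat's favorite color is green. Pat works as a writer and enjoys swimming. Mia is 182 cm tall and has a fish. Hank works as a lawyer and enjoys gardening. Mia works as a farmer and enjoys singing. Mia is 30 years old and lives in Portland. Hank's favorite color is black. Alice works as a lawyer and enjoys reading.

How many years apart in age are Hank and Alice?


70 vs 57, diff = 13

13


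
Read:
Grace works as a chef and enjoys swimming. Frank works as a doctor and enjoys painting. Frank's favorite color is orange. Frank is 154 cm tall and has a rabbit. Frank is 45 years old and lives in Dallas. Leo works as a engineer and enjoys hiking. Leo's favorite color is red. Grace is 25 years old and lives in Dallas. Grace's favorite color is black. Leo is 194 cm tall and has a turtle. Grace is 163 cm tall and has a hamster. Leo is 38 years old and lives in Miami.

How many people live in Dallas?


Count in Dallas: 2

2


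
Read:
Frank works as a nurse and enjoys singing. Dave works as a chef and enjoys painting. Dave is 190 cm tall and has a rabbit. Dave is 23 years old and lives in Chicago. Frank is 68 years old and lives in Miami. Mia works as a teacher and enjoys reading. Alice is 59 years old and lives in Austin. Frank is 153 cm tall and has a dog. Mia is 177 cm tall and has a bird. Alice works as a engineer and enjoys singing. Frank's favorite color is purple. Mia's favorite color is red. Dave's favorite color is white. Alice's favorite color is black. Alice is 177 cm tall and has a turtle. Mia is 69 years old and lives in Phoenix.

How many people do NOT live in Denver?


Not in Denver: 4

4


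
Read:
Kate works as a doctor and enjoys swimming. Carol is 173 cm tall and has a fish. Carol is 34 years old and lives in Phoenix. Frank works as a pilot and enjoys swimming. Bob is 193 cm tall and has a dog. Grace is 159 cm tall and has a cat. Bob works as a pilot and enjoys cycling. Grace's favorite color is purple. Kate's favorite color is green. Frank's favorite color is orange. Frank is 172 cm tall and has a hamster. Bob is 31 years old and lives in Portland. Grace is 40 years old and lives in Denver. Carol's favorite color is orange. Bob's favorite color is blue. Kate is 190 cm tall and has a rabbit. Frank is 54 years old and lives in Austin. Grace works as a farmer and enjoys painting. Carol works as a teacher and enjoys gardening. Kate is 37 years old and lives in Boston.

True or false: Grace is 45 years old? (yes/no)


Grace is actually 40. no

no


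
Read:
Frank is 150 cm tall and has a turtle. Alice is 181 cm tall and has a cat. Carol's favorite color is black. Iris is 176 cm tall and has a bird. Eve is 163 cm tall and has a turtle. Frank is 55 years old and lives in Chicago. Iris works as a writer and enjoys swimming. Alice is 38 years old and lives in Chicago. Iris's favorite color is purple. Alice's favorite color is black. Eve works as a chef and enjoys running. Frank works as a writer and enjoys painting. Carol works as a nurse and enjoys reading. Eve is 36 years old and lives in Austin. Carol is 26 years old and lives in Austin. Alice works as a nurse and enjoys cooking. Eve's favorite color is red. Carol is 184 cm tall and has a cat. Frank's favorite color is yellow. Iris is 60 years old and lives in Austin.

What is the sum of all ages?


26+60+38+55+36 = 215

215


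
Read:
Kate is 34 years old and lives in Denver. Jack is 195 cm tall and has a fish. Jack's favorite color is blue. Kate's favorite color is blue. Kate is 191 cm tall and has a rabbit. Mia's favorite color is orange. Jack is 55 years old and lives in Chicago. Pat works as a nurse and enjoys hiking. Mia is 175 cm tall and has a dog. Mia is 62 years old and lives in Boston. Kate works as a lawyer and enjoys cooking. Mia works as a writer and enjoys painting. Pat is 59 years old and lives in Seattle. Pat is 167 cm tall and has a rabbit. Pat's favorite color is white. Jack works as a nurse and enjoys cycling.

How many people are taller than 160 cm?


Taller than 160: 4

4


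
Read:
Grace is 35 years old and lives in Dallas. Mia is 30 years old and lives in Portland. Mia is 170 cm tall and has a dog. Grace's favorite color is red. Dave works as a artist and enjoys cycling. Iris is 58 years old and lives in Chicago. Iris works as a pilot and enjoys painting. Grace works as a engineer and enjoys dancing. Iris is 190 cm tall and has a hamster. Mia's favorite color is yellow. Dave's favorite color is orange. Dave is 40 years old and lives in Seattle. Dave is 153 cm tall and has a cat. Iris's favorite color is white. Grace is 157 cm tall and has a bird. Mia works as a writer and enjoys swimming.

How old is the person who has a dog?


Person with dog is Mia, age 30

30


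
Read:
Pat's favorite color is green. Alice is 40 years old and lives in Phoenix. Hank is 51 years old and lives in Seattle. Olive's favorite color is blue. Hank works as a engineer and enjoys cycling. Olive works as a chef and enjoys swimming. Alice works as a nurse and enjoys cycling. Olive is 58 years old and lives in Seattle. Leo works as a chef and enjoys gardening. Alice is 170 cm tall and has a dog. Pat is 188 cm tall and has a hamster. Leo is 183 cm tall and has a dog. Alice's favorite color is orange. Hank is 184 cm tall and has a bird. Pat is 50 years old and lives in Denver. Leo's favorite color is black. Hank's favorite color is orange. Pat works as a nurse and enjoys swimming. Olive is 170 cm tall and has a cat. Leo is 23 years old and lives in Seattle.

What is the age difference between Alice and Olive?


|40 - 58| = 18

18


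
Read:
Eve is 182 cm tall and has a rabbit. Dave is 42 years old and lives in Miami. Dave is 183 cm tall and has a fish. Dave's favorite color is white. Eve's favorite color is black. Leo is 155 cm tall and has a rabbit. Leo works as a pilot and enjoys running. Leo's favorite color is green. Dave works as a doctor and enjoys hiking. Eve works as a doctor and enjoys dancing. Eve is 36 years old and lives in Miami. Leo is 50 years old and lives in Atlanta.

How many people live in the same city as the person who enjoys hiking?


Person with hobby hiking is Dave, city Miami. Count = 2

2


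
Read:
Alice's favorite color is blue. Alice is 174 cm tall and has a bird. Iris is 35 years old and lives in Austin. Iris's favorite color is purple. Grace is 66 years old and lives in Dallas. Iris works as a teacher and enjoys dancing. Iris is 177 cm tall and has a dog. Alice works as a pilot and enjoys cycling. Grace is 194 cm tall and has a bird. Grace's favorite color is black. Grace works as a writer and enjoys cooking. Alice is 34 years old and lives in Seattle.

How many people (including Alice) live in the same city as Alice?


Alice lives in Seattle. Count = 1

1


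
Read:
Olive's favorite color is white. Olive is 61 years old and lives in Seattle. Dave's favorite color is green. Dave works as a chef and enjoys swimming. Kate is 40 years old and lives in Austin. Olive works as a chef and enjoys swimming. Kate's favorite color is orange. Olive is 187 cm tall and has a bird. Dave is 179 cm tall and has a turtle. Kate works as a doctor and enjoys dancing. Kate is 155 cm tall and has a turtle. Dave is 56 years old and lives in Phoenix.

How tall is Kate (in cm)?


Kate is 155 cm tall

155


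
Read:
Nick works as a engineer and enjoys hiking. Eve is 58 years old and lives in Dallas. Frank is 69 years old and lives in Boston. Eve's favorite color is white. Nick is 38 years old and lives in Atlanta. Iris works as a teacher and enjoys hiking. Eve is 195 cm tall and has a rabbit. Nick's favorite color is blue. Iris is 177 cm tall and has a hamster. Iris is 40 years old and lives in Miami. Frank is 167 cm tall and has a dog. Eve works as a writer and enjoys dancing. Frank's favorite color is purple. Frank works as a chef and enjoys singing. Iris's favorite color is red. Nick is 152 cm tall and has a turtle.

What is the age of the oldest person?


Oldest: Frank at 69

69


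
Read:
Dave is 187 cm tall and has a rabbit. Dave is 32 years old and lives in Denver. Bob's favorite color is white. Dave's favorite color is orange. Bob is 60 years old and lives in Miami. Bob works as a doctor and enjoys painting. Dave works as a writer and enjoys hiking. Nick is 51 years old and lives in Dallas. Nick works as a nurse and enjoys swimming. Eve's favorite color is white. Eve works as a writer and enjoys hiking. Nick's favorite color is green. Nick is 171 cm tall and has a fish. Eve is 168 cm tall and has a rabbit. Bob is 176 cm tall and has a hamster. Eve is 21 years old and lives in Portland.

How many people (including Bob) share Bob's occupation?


Bob is a doctor. Count = 1

1


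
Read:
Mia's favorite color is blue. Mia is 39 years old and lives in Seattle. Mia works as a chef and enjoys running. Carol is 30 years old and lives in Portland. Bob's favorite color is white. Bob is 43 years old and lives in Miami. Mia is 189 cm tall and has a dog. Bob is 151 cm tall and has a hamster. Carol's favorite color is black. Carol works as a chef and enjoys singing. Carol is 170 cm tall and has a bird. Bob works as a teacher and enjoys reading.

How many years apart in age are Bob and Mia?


43 vs 39, diff = 4

4


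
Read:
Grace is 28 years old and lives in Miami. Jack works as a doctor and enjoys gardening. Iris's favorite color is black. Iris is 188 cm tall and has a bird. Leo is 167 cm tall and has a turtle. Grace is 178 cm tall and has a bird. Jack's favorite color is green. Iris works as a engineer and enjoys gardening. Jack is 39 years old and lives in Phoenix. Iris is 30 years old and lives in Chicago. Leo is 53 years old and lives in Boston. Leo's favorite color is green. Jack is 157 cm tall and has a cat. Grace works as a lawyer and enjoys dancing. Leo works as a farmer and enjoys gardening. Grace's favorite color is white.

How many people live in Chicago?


Count in Chicago: 1

1


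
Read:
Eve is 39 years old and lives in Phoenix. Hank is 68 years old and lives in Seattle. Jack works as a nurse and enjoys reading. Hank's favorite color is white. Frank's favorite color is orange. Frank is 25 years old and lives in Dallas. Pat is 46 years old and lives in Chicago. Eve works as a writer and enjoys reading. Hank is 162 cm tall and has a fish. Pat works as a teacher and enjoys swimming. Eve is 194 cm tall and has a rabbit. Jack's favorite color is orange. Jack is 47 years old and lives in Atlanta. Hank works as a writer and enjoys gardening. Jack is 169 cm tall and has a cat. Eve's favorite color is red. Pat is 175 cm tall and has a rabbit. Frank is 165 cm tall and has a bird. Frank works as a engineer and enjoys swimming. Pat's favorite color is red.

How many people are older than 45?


Filter: 3

3


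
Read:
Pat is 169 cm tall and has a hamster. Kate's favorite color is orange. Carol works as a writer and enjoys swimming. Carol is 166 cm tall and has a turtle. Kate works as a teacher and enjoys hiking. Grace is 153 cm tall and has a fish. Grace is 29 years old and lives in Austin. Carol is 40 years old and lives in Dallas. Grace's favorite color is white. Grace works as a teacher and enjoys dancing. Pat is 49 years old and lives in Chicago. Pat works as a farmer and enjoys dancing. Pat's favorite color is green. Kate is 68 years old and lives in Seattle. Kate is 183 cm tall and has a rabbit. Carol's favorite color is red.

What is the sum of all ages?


68+49+40+29 = 186

186


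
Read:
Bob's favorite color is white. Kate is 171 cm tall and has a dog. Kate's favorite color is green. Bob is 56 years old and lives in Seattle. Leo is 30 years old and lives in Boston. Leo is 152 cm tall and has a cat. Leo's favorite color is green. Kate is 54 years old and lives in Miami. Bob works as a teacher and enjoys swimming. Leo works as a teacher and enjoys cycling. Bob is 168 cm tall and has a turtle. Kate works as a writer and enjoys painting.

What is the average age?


Sum=140, n=3, avg=46.67

46.67


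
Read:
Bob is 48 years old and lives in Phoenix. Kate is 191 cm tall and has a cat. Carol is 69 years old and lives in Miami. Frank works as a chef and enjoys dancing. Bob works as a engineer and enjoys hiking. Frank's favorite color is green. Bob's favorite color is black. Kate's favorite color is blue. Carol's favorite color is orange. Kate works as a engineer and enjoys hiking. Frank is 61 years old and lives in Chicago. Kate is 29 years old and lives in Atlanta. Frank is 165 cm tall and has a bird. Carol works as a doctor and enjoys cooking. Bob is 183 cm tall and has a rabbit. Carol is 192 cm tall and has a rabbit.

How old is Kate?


Kate is 29 years old

29


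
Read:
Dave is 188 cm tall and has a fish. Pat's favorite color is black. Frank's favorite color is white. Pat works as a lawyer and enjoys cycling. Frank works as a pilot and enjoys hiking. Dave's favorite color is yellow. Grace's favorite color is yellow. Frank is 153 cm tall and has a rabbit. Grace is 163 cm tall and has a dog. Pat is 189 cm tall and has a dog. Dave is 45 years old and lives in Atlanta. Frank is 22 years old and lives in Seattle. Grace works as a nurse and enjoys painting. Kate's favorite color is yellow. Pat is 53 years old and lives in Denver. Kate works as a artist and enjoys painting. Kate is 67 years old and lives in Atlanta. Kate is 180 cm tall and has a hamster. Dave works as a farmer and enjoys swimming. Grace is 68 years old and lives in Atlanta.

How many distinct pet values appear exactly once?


Unique pet values: 3

3


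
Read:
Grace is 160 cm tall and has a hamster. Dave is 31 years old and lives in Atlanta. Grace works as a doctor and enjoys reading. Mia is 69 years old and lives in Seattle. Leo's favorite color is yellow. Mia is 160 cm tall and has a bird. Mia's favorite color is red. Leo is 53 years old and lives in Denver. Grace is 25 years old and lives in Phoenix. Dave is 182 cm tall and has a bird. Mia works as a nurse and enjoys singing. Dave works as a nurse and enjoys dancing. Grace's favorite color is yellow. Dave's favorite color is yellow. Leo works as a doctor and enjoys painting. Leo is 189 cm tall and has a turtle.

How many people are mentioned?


People: Mia, Leo, Dave, Grace. Count = 4

4


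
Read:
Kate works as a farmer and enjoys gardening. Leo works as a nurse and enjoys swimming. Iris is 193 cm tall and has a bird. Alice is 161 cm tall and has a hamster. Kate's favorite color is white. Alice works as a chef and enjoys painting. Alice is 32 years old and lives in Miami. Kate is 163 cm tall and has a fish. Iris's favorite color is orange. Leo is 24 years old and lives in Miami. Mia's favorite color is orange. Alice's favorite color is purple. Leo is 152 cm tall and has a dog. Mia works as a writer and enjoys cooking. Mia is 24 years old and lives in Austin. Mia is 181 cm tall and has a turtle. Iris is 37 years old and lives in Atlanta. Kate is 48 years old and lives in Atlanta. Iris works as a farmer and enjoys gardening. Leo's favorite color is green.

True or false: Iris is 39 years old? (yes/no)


Iris is actually 37. no

no


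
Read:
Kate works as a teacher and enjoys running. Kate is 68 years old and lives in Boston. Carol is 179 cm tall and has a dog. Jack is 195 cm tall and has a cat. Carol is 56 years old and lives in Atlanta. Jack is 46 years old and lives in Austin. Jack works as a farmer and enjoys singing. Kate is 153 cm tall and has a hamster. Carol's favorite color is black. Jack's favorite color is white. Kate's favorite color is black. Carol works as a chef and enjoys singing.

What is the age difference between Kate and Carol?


|68 - 56| = 12

12


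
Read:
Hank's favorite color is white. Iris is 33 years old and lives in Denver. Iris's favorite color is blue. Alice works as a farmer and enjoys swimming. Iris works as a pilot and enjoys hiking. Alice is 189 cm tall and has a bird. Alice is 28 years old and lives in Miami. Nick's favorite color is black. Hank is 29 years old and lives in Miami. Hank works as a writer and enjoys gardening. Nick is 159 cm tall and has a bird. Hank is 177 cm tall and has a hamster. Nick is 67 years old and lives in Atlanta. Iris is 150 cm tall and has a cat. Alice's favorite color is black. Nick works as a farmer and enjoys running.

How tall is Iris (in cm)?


Iris is 150 cm tall

150


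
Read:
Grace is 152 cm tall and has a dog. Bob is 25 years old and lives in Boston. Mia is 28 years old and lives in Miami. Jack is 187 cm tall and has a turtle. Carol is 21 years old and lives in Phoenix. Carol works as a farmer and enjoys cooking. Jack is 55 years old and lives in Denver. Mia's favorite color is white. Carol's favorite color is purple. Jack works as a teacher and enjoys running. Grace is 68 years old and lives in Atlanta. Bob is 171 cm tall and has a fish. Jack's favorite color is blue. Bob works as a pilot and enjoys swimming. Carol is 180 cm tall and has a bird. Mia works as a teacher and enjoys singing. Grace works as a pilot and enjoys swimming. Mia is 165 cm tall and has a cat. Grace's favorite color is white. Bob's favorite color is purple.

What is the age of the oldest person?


Oldest: Grace at 68

68


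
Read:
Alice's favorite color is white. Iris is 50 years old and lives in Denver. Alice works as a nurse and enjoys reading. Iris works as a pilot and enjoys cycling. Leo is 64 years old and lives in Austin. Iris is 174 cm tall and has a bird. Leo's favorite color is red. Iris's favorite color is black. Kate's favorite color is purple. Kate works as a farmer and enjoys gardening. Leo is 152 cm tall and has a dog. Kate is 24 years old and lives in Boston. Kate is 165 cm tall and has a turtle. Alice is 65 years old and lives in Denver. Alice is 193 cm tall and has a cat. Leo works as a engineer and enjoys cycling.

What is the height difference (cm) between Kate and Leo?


|165 - 152| = 13

13


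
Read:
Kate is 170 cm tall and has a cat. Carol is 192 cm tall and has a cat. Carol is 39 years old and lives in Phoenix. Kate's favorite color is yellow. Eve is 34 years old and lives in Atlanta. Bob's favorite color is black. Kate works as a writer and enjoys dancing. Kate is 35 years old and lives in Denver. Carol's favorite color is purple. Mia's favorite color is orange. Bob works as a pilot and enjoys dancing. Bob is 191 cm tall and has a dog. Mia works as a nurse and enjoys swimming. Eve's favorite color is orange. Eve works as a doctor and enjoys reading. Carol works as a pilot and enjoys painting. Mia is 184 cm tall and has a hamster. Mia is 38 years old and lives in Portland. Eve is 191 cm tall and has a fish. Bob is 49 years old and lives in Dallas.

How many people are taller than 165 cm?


Taller than 165: 5

5


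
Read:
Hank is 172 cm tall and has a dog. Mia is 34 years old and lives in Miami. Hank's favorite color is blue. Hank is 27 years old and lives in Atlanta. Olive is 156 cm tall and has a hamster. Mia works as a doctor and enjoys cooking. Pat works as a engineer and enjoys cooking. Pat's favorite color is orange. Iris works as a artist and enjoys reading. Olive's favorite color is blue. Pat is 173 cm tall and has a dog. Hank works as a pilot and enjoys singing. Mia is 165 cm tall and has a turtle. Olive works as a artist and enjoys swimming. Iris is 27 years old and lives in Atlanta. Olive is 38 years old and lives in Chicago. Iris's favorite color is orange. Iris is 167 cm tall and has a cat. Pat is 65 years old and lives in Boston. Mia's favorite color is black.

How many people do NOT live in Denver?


Not in Denver: 5

5


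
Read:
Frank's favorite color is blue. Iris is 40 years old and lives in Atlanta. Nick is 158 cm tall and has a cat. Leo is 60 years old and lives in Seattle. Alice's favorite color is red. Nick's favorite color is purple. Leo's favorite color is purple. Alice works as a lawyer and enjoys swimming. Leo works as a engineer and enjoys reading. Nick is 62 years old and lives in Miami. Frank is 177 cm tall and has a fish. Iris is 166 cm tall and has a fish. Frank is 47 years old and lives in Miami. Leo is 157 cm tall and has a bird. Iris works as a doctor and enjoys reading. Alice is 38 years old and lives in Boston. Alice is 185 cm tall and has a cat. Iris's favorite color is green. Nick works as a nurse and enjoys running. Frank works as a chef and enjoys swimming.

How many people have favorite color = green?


Count: 1

1


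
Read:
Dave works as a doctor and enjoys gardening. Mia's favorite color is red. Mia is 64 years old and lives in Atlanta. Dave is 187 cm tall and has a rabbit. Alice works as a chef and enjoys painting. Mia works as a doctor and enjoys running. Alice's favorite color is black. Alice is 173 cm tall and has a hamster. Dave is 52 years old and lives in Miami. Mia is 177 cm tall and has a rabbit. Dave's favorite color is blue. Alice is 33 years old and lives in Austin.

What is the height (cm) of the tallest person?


Tallest: Dave at 187 cm

187


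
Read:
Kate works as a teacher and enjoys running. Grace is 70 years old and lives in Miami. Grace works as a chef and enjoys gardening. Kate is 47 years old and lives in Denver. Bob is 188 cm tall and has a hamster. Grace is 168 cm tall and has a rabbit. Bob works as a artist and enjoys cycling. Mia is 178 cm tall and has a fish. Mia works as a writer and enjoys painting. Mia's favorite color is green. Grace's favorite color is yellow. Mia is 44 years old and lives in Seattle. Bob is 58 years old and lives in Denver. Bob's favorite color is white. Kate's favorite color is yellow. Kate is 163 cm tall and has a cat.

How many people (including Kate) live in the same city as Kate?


Kate lives in Denver. Count = 2

2


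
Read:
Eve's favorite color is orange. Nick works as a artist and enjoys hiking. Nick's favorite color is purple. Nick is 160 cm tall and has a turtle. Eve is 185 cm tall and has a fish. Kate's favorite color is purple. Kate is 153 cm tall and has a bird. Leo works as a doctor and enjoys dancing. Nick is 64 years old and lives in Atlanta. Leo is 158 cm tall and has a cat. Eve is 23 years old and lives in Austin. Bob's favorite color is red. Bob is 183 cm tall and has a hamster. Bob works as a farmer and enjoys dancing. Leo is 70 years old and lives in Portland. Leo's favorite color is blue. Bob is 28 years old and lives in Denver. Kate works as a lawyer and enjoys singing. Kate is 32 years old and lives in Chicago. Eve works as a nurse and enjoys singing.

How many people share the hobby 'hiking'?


Count: 1

1


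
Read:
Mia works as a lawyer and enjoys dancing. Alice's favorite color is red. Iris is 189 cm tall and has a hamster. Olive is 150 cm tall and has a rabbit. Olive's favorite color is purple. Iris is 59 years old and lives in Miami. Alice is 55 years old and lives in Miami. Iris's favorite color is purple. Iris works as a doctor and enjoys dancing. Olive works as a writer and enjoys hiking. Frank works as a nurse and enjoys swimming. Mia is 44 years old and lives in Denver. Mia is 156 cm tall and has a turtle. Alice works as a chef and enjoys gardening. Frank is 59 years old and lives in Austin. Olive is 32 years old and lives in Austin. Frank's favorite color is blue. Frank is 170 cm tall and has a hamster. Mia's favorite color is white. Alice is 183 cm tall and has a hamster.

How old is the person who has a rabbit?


Person with rabbit is Olive, age 32

32


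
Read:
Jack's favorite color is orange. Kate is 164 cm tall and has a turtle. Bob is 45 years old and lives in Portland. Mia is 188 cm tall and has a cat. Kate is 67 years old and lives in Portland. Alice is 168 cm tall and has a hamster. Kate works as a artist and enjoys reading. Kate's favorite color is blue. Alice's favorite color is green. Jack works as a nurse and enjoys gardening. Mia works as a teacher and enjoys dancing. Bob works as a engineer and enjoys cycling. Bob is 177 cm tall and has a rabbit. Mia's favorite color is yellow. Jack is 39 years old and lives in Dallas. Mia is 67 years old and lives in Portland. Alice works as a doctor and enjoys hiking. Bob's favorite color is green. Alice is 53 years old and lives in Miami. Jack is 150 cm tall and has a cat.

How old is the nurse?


The nurse is Jack, age 39

39


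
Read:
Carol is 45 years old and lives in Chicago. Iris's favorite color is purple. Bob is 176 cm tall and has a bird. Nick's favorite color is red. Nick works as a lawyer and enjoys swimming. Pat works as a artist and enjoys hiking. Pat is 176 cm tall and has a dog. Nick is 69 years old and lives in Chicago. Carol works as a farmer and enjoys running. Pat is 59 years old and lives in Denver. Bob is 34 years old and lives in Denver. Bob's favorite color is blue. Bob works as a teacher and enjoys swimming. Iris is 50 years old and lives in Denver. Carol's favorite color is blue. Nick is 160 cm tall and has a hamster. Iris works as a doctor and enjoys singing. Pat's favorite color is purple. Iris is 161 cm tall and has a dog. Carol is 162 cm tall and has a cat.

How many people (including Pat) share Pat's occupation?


Pat is a artist. Count = 1

1


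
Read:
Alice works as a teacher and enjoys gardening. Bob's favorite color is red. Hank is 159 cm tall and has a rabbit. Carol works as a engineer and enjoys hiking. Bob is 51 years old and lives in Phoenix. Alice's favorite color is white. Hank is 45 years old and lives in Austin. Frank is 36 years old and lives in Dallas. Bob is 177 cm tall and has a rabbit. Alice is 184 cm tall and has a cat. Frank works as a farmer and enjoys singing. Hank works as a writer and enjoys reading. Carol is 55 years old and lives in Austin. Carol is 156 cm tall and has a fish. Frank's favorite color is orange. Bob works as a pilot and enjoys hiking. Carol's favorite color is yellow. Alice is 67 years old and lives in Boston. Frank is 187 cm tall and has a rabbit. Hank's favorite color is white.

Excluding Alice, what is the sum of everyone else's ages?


Sum (excluding Alice): 187

187


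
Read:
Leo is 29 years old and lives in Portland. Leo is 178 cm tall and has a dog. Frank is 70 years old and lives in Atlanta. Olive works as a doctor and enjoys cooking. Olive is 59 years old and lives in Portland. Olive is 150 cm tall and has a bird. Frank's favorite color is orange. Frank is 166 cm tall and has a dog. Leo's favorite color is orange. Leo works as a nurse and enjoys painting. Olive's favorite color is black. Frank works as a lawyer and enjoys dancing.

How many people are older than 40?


Filter: 2

2


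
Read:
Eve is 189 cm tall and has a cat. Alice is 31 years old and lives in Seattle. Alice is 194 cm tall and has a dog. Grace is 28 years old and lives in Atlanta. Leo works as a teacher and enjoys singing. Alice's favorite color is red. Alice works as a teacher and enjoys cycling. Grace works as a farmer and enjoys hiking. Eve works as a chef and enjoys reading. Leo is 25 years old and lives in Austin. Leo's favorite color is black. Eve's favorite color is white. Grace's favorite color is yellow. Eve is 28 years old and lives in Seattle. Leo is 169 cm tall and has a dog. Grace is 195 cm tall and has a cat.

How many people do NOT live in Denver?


Not in Denver: 4

4


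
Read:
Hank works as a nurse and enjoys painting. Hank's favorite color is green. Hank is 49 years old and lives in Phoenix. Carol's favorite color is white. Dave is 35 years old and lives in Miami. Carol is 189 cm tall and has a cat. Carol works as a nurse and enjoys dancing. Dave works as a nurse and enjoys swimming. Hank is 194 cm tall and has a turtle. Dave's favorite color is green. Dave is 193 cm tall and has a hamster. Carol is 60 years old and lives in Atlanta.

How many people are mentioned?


People: Hank, Dave, Carol. Count = 3

3


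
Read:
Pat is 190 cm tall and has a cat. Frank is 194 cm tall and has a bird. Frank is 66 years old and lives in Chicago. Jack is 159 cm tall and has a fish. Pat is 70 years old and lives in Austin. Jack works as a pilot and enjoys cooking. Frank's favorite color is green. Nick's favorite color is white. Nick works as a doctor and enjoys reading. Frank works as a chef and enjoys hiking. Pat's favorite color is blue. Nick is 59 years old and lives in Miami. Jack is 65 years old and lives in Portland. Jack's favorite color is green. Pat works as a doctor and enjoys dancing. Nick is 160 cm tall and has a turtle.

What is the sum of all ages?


70+59+66+65 = 260

260


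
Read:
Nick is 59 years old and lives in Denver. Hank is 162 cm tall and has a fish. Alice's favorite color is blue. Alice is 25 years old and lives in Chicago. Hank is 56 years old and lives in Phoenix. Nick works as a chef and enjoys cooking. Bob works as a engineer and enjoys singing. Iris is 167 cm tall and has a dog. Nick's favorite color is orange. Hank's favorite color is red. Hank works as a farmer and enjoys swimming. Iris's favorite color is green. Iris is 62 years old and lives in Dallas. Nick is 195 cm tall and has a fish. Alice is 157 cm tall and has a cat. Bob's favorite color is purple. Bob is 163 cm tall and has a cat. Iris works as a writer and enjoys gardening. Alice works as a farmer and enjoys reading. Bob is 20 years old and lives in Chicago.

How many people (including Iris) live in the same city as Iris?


Iris lives in Dallas. Count = 1

1


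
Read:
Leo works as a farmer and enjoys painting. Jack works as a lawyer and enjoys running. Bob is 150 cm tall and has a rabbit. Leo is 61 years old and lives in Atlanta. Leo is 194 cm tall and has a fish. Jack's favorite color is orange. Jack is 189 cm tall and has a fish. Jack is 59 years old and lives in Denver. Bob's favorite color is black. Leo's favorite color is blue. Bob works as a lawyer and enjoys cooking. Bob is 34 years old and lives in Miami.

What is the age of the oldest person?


Oldest: Leo at 61

61
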